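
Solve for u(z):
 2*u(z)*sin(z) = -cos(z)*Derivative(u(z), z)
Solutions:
 u(z) = C1*cos(z)^2


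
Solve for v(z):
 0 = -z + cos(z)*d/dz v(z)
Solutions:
 v(z) = C1 + Integral(z/cos(z), z)


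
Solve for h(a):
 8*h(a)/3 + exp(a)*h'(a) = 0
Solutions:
 h(a) = C1*exp(8*exp(-a)/3)


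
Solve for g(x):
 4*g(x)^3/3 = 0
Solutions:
 g(x) = 0


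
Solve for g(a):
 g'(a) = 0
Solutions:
 g(a) = C1


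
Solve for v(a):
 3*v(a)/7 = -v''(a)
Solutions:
 v(a) = C1*sin(sqrt(21)*a/7) + C2*cos(sqrt(21)*a/7)


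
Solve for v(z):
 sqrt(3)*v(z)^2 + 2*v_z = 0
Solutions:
 v(z) = 2/(C1 + sqrt(3)*z)


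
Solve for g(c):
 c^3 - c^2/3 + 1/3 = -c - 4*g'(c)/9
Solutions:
 g(c) = C1 - 9*c^4/16 + c^3/4 - 9*c^2/8 - 3*c/4


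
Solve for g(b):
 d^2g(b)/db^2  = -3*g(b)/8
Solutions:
 g(b) = C1*sin(sqrt(6)*b/4) + C2*cos(sqrt(6)*b/4)


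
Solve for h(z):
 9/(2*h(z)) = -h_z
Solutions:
 h(z) = -sqrt(C1 - 9*z)
 h(z) = sqrt(C1 - 9*z)


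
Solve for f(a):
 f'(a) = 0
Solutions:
 f(a) = C1


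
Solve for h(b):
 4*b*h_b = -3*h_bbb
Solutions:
 h(b) = C1 + Integral(C2*airyai(-6^(2/3)*b/3) + C3*airybi(-6^(2/3)*b/3), b)


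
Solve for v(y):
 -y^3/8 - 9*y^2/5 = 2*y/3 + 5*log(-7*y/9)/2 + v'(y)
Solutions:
 v(y) = C1 - y^4/32 - 3*y^3/5 - y^2/3 - 5*y*log(-y)/2 + y*(-5*log(7)/2 + 5/2 + 5*log(3))


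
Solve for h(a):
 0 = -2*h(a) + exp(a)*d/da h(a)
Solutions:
 h(a) = C1*exp(-2*exp(-a))


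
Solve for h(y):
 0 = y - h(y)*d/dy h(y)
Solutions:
 h(y) = -sqrt(C1 + y^2)
 h(y) = sqrt(C1 + y^2)


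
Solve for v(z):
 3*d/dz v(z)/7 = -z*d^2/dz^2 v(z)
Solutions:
 v(z) = C1 + C2*z^(4/7)


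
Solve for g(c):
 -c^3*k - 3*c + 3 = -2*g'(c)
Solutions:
 g(c) = C1 + c^4*k/8 + 3*c^2/4 - 3*c/2


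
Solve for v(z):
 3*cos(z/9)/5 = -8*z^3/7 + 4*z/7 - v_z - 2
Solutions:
 v(z) = C1 - 2*z^4/7 + 2*z^2/7 - 2*z - 27*sin(z/9)/5


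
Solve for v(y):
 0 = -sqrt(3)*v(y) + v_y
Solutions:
 v(y) = C1*exp(sqrt(3)*y)


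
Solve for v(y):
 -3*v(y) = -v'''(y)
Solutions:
 v(y) = C3*exp(3^(1/3)*y) + (C1*sin(3^(5/6)*y/2) + C2*cos(3^(5/6)*y/2))*exp(-3^(1/3)*y/2)


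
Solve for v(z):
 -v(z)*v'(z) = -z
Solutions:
 v(z) = -sqrt(C1 + z^2)
 v(z) = sqrt(C1 + z^2)


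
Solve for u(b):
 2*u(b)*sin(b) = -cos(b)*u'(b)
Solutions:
 u(b) = C1*cos(b)^2


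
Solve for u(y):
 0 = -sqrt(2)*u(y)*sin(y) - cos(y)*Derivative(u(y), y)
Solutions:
 u(y) = C1*cos(y)^(sqrt(2))


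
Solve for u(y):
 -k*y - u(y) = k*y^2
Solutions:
 u(y) = k*y*(-y - 1)


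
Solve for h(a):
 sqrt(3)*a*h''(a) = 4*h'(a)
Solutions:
 h(a) = C1 + C2*a^(1 + 4*sqrt(3)/3)


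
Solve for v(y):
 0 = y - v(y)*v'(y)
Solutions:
 v(y) = -sqrt(C1 + y^2)
 v(y) = sqrt(C1 + y^2)


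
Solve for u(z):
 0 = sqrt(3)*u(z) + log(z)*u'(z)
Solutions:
 u(z) = C1*exp(-sqrt(3)*li(z))


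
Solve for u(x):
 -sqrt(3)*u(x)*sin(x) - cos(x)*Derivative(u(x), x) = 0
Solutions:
 u(x) = C1*cos(x)^(sqrt(3))


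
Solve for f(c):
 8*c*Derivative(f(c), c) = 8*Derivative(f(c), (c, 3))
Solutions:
 f(c) = C1 + Integral(C2*airyai(c) + C3*airybi(c), c)


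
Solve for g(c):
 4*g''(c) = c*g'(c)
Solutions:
 g(c) = C1 + C2*erfi(sqrt(2)*c/4)


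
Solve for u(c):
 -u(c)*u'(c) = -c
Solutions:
 u(c) = -sqrt(C1 + c^2)
 u(c) = sqrt(C1 + c^2)


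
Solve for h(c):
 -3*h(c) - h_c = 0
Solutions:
 h(c) = C1*exp(-3*c)


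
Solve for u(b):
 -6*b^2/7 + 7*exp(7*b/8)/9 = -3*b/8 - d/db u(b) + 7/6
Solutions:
 u(b) = C1 + 2*b^3/7 - 3*b^2/16 + 7*b/6 - 8*exp(7*b/8)/9


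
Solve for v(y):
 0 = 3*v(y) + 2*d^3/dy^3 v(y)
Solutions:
 v(y) = C3*exp(-2^(2/3)*3^(1/3)*y/2) + (C1*sin(2^(2/3)*3^(5/6)*y/4) + C2*cos(2^(2/3)*3^(5/6)*y/4))*exp(2^(2/3)*3^(1/3)*y/4)


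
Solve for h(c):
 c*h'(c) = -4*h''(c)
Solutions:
 h(c) = C1 + C2*erf(sqrt(2)*c/4)


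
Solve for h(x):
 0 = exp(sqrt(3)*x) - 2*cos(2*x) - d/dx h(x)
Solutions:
 h(x) = C1 + sqrt(3)*exp(sqrt(3)*x)/3 - sin(2*x)


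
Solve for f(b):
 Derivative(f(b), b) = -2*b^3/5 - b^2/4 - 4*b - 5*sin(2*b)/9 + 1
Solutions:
 f(b) = C1 - b^4/10 - b^3/12 - 2*b^2 + b + 5*cos(2*b)/18


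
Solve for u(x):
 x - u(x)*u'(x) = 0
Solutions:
 u(x) = -sqrt(C1 + x^2)
 u(x) = sqrt(C1 + x^2)


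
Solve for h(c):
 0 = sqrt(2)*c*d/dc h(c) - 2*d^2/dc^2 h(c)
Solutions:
 h(c) = C1 + C2*erfi(2^(1/4)*c/2)


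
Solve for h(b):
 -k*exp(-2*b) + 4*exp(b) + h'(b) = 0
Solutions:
 h(b) = C1 - k*exp(-2*b)/2 - 4*exp(b)


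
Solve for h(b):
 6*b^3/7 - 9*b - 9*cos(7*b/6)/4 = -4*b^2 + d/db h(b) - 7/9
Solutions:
 h(b) = C1 + 3*b^4/14 + 4*b^3/3 - 9*b^2/2 + 7*b/9 - 27*sin(7*b/6)/14


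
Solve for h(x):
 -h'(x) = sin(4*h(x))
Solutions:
 h(x) = -acos((-C1 - exp(8*x))/(C1 - exp(8*x)))/4 + pi/2
 h(x) = acos((-C1 - exp(8*x))/(C1 - exp(8*x)))/4


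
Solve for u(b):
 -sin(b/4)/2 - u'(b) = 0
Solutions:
 u(b) = C1 + 2*cos(b/4)


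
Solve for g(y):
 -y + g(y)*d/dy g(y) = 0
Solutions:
 g(y) = -sqrt(C1 + y^2)
 g(y) = sqrt(C1 + y^2)


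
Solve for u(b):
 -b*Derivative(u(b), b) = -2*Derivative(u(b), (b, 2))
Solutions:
 u(b) = C1 + C2*erfi(b/2)


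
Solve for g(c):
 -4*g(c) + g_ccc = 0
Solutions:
 g(c) = C3*exp(2^(2/3)*c) + (C1*sin(2^(2/3)*sqrt(3)*c/2) + C2*cos(2^(2/3)*sqrt(3)*c/2))*exp(-2^(2/3)*c/2)


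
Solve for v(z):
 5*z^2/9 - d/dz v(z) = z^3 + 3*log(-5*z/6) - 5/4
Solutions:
 v(z) = C1 - z^4/4 + 5*z^3/27 - 3*z*log(-z) + z*(-3*log(5) + 17/4 + 3*log(6))


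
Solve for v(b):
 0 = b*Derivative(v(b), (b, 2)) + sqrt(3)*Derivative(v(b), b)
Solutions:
 v(b) = C1 + C2*b^(1 - sqrt(3))


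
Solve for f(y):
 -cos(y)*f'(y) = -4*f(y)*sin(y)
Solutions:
 f(y) = C1/cos(y)^4


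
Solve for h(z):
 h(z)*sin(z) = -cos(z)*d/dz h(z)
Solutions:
 h(z) = C1*cos(z)


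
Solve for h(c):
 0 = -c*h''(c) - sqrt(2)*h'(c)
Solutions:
 h(c) = C1 + C2*c^(1 - sqrt(2))


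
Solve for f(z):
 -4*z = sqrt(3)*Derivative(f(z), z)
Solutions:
 f(z) = C1 - 2*sqrt(3)*z^2/3


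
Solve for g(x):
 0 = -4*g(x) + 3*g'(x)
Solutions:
 g(x) = C1*exp(4*x/3)


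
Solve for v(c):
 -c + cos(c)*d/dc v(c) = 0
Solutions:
 v(c) = C1 + Integral(c/cos(c), c)


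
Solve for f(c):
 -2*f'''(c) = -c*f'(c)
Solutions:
 f(c) = C1 + Integral(C2*airyai(2^(2/3)*c/2) + C3*airybi(2^(2/3)*c/2), c)


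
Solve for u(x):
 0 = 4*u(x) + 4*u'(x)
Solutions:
 u(x) = C1*exp(-x)


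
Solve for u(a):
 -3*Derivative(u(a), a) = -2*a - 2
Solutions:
 u(a) = C1 + a^2/3 + 2*a/3


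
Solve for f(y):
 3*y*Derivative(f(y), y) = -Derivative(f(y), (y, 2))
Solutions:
 f(y) = C1 + C2*erf(sqrt(6)*y/2)


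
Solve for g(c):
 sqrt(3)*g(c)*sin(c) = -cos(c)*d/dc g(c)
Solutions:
 g(c) = C1*cos(c)^(sqrt(3))


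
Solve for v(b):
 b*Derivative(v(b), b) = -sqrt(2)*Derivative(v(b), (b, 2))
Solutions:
 v(b) = C1 + C2*erf(2^(1/4)*b/2)


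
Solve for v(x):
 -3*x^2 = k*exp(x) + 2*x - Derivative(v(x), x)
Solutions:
 v(x) = C1 + k*exp(x) + x^3 + x^2


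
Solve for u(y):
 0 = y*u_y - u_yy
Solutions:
 u(y) = C1 + C2*erfi(sqrt(2)*y/2)


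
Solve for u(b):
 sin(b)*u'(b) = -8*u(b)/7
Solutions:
 u(b) = C1*(cos(b) + 1)^(4/7)/(cos(b) - 1)^(4/7)


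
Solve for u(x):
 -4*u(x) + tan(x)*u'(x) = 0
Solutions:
 u(x) = C1*sin(x)^4


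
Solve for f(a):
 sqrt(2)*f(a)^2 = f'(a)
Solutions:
 f(a) = -1/(C1 + sqrt(2)*a)


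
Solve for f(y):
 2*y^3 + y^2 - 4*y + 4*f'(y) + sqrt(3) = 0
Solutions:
 f(y) = C1 - y^4/8 - y^3/12 + y^2/2 - sqrt(3)*y/4


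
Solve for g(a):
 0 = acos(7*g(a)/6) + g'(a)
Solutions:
 Integral(1/acos(7*_y/6), (_y, g(a))) = C1 - a


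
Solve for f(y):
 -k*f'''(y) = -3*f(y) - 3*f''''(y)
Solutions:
 f(y) = C1*exp(y*(k - sqrt(k^2 + 6*12^(1/3)*(k^2 + sqrt(k^4 - 768))^(1/3) + 48*18^(1/3)/(k^2 + sqrt(k^4 - 768))^(1/3)) - sqrt(2)*sqrt(-k^3/sqrt(k^2 + 6*12^(1/3)*(k^2 + sqrt(k^4 - 768))^(1/3) + 48*18^(1/3)/(k^2 + sqrt(k^4 - 768))^(1/3)) + k^2 - 3*12^(1/3)*(k^2 + sqrt(k^4 - 768))^(1/3) - 24*18^(1/3)/(k^2 + sqrt(k^4 - 768))^(1/3)))/12) + C2*exp(y*(k - sqrt(k^2 + 6*12^(1/3)*(k^2 + sqrt(k^4 - 768))^(1/3) + 48*18^(1/3)/(k^2 + sqrt(k^4 - 768))^(1/3)) + sqrt(2)*sqrt(-k^3/sqrt(k^2 + 6*12^(1/3)*(k^2 + sqrt(k^4 - 768))^(1/3) + 48*18^(1/3)/(k^2 + sqrt(k^4 - 768))^(1/3)) + k^2 - 3*12^(1/3)*(k^2 + sqrt(k^4 - 768))^(1/3) - 24*18^(1/3)/(k^2 + sqrt(k^4 - 768))^(1/3)))/12) + C3*exp(y*(k + sqrt(k^2 + 6*12^(1/3)*(k^2 + sqrt(k^4 - 768))^(1/3) + 48*18^(1/3)/(k^2 + sqrt(k^4 - 768))^(1/3)) - sqrt(2)*sqrt(k^3/sqrt(k^2 + 6*12^(1/3)*(k^2 + sqrt(k^4 - 768))^(1/3) + 48*18^(1/3)/(k^2 + sqrt(k^4 - 768))^(1/3)) + k^2 - 3*12^(1/3)*(k^2 + sqrt(k^4 - 768))^(1/3) - 24*18^(1/3)/(k^2 + sqrt(k^4 - 768))^(1/3)))/12) + C4*exp(y*(k + sqrt(k^2 + 6*12^(1/3)*(k^2 + sqrt(k^4 - 768))^(1/3) + 48*18^(1/3)/(k^2 + sqrt(k^4 - 768))^(1/3)) + sqrt(2)*sqrt(k^3/sqrt(k^2 + 6*12^(1/3)*(k^2 + sqrt(k^4 - 768))^(1/3) + 48*18^(1/3)/(k^2 + sqrt(k^4 - 768))^(1/3)) + k^2 - 3*12^(1/3)*(k^2 + sqrt(k^4 - 768))^(1/3) - 24*18^(1/3)/(k^2 + sqrt(k^4 - 768))^(1/3)))/12)


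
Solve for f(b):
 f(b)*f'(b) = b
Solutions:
 f(b) = -sqrt(C1 + b^2)
 f(b) = sqrt(C1 + b^2)


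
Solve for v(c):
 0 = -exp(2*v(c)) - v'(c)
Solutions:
 v(c) = log(-sqrt(-1/(C1 - c))) - log(2)/2
 v(c) = log(-1/(C1 - c))/2 - log(2)/2


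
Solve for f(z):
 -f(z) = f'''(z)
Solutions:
 f(z) = C3*exp(-z) + (C1*sin(sqrt(3)*z/2) + C2*cos(sqrt(3)*z/2))*exp(z/2)


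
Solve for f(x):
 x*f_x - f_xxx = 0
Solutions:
 f(x) = C1 + Integral(C2*airyai(x) + C3*airybi(x), x)


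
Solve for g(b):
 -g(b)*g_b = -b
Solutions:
 g(b) = -sqrt(C1 + b^2)
 g(b) = sqrt(C1 + b^2)


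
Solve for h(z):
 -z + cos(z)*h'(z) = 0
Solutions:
 h(z) = C1 + Integral(z/cos(z), z)


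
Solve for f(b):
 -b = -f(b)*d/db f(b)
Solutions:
 f(b) = -sqrt(C1 + b^2)
 f(b) = sqrt(C1 + b^2)


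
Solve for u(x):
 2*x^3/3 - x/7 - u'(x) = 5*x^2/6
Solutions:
 u(x) = C1 + x^4/6 - 5*x^3/18 - x^2/14


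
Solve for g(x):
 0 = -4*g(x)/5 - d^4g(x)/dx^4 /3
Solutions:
 g(x) = (C1*sin(3^(1/4)*5^(3/4)*x/5) + C2*cos(3^(1/4)*5^(3/4)*x/5))*exp(-3^(1/4)*5^(3/4)*x/5) + (C3*sin(3^(1/4)*5^(3/4)*x/5) + C4*cos(3^(1/4)*5^(3/4)*x/5))*exp(3^(1/4)*5^(3/4)*x/5)


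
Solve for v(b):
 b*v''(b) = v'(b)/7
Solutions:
 v(b) = C1 + C2*b^(8/7)


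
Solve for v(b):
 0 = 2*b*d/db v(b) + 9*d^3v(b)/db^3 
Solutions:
 v(b) = C1 + Integral(C2*airyai(-6^(1/3)*b/3) + C3*airybi(-6^(1/3)*b/3), b)


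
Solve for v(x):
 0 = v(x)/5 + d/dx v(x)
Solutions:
 v(x) = C1*exp(-x/5)


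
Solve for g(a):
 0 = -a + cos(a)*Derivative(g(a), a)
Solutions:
 g(a) = C1 + Integral(a/cos(a), a)


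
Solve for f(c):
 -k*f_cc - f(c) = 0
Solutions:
 f(c) = C1*exp(-c*sqrt(-1/k)) + C2*exp(c*sqrt(-1/k))


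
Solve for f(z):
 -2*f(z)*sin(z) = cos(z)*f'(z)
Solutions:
 f(z) = C1*cos(z)^2


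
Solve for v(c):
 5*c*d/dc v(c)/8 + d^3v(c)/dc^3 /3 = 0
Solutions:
 v(c) = C1 + Integral(C2*airyai(-15^(1/3)*c/2) + C3*airybi(-15^(1/3)*c/2), c)


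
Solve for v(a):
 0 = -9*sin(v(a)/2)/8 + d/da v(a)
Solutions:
 -9*a/8 + log(cos(v(a)/2) - 1) - log(cos(v(a)/2) + 1) = C1


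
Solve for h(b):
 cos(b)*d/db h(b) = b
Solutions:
 h(b) = C1 + Integral(b/cos(b), b)


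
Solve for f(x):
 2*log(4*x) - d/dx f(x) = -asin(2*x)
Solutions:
 f(x) = C1 + 2*x*log(x) + x*asin(2*x) - 2*x + 4*x*log(2) + sqrt(1 - 4*x^2)/2


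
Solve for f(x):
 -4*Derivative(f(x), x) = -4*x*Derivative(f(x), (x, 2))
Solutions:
 f(x) = C1 + C2*x^2


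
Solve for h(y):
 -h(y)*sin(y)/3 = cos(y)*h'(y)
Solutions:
 h(y) = C1*cos(y)^(1/3)


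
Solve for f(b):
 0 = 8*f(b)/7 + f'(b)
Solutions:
 f(b) = C1*exp(-8*b/7)


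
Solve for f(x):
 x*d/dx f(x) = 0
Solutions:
 f(x) = C1


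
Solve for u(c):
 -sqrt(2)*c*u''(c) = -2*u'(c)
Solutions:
 u(c) = C1 + C2*c^(1 + sqrt(2))


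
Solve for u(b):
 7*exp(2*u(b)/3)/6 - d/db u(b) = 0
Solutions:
 u(b) = 3*log(-sqrt(-1/(C1 + 7*b))) + 3*log(3)
 u(b) = 3*log(-1/(C1 + 7*b))/2 + 3*log(3)


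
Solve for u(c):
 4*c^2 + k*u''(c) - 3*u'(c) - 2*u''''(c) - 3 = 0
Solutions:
 u(c) = C1 + C2*exp(c*(-2*k/((-6^(1/3) + 2^(1/3)*3^(5/6)*I)*(sqrt(3)*sqrt(243 - 2*k^3) + 27)^(1/3)) + 6^(1/3)*(sqrt(3)*sqrt(243 - 2*k^3) + 27)^(1/3)/12 - 2^(1/3)*3^(5/6)*I*(sqrt(3)*sqrt(243 - 2*k^3) + 27)^(1/3)/12)) + C3*exp(c*(2*k/((6^(1/3) + 2^(1/3)*3^(5/6)*I)*(sqrt(3)*sqrt(243 - 2*k^3) + 27)^(1/3)) + 6^(1/3)*(sqrt(3)*sqrt(243 - 2*k^3) + 27)^(1/3)/12 + 2^(1/3)*3^(5/6)*I*(sqrt(3)*sqrt(243 - 2*k^3) + 27)^(1/3)/12)) + C4*exp(-6^(1/3)*c*(6^(1/3)*k/(sqrt(3)*sqrt(243 - 2*k^3) + 27)^(1/3) + (sqrt(3)*sqrt(243 - 2*k^3) + 27)^(1/3))/6) + 4*c^3/9 + 4*c^2*k/9 + 8*c*k^2/27 - c


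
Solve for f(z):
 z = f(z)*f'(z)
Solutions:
 f(z) = -sqrt(C1 + z^2)
 f(z) = sqrt(C1 + z^2)


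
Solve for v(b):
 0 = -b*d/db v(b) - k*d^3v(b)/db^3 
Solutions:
 v(b) = C1 + Integral(C2*airyai(b*(-1/k)^(1/3)) + C3*airybi(b*(-1/k)^(1/3)), b)


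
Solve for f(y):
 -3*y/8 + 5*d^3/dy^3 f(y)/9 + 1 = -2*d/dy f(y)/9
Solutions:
 f(y) = C1 + C2*sin(sqrt(10)*y/5) + C3*cos(sqrt(10)*y/5) + 27*y^2/32 - 9*y/2


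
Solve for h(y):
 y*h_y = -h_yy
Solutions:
 h(y) = C1 + C2*erf(sqrt(2)*y/2)


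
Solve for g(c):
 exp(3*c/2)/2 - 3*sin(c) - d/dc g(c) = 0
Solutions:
 g(c) = C1 + exp(3*c/2)/3 + 3*cos(c)


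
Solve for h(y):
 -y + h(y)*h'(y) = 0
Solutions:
 h(y) = -sqrt(C1 + y^2)
 h(y) = sqrt(C1 + y^2)


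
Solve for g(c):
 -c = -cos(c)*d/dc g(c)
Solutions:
 g(c) = C1 + Integral(c/cos(c), c)


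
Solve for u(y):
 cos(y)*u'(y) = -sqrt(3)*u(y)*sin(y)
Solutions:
 u(y) = C1*cos(y)^(sqrt(3))


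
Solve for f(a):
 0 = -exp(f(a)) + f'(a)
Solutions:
 f(a) = log(-1/(C1 + a))


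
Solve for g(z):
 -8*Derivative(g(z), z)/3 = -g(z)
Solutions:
 g(z) = C1*exp(3*z/8)


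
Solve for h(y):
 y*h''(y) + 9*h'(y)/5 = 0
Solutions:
 h(y) = C1 + C2/y^(4/5)


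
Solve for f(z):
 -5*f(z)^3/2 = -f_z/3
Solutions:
 f(z) = -sqrt(-1/(C1 + 15*z))
 f(z) = sqrt(-1/(C1 + 15*z))


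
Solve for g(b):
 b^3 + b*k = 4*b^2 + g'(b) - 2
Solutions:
 g(b) = C1 + b^4/4 - 4*b^3/3 + b^2*k/2 + 2*b


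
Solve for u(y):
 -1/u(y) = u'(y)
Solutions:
 u(y) = -sqrt(C1 - 2*y)
 u(y) = sqrt(C1 - 2*y)


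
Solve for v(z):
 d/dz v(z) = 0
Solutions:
 v(z) = C1


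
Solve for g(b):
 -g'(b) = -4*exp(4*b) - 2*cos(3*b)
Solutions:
 g(b) = C1 + exp(4*b) + 2*sin(3*b)/3


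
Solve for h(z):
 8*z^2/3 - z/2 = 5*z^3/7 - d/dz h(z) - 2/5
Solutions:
 h(z) = C1 + 5*z^4/28 - 8*z^3/9 + z^2/4 - 2*z/5


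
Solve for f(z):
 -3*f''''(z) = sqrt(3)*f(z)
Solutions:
 f(z) = (C1*sin(sqrt(2)*3^(7/8)*z/6) + C2*cos(sqrt(2)*3^(7/8)*z/6))*exp(-sqrt(2)*3^(7/8)*z/6) + (C3*sin(sqrt(2)*3^(7/8)*z/6) + C4*cos(sqrt(2)*3^(7/8)*z/6))*exp(sqrt(2)*3^(7/8)*z/6)


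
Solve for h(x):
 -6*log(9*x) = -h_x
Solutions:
 h(x) = C1 + 6*x*log(x) - 6*x + x*log(531441)


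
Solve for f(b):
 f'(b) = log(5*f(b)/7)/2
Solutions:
 -2*Integral(1/(log(_y) - log(7) + log(5)), (_y, f(b))) = C1 - b


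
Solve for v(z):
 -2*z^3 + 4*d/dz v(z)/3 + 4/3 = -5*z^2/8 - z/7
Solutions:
 v(z) = C1 + 3*z^4/8 - 5*z^3/32 - 3*z^2/56 - z


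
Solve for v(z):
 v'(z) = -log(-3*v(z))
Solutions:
 Integral(1/(log(-_y) + log(3)), (_y, v(z))) = C1 - z


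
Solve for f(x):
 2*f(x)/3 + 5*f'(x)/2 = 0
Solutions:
 f(x) = C1*exp(-4*x/15)


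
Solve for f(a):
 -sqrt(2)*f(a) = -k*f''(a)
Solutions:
 f(a) = C1*exp(-2^(1/4)*a*sqrt(1/k)) + C2*exp(2^(1/4)*a*sqrt(1/k))


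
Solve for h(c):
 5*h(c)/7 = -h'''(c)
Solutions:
 h(c) = C3*exp(-5^(1/3)*7^(2/3)*c/7) + (C1*sin(sqrt(3)*5^(1/3)*7^(2/3)*c/14) + C2*cos(sqrt(3)*5^(1/3)*7^(2/3)*c/14))*exp(5^(1/3)*7^(2/3)*c/14)


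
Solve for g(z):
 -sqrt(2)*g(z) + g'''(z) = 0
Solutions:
 g(z) = C3*exp(2^(1/6)*z) + (C1*sin(2^(1/6)*sqrt(3)*z/2) + C2*cos(2^(1/6)*sqrt(3)*z/2))*exp(-2^(1/6)*z/2)


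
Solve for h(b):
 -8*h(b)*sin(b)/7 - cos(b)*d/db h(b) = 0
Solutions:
 h(b) = C1*cos(b)^(8/7)


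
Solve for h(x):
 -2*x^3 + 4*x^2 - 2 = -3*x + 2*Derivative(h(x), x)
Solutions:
 h(x) = C1 - x^4/4 + 2*x^3/3 + 3*x^2/4 - x


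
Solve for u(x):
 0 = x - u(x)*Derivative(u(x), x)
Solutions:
 u(x) = -sqrt(C1 + x^2)
 u(x) = sqrt(C1 + x^2)


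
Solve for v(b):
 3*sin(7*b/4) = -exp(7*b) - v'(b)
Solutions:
 v(b) = C1 - exp(7*b)/7 + 12*cos(7*b/4)/7


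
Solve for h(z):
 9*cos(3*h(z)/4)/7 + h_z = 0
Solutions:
 9*z/7 - 2*log(sin(3*h(z)/4) - 1)/3 + 2*log(sin(3*h(z)/4) + 1)/3 = C1


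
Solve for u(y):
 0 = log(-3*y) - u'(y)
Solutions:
 u(y) = C1 + y*log(-y) + y*(-1 + log(3))


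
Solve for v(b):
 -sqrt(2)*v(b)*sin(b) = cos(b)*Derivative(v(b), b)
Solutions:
 v(b) = C1*cos(b)^(sqrt(2))


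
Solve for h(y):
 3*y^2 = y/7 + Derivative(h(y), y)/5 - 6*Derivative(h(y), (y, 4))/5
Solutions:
 h(y) = C1 + C4*exp(6^(2/3)*y/6) + 5*y^3 - 5*y^2/14 + (C2*sin(2^(2/3)*3^(1/6)*y/4) + C3*cos(2^(2/3)*3^(1/6)*y/4))*exp(-6^(2/3)*y/12)


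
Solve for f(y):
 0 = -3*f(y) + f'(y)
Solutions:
 f(y) = C1*exp(3*y)


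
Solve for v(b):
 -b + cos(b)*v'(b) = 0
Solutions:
 v(b) = C1 + Integral(b/cos(b), b)


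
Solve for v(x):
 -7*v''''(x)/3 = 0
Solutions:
 v(x) = C1 + C2*x + C3*x^2 + C4*x^3


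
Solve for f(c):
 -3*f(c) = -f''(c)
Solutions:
 f(c) = C1*exp(-sqrt(3)*c) + C2*exp(sqrt(3)*c)


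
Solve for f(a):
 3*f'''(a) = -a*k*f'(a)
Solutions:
 f(a) = C1 + Integral(C2*airyai(3^(2/3)*a*(-k)^(1/3)/3) + C3*airybi(3^(2/3)*a*(-k)^(1/3)/3), a)


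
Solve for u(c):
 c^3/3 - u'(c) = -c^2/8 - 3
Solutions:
 u(c) = C1 + c^4/12 + c^3/24 + 3*c


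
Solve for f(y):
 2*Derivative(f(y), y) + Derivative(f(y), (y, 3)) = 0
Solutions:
 f(y) = C1 + C2*sin(sqrt(2)*y) + C3*cos(sqrt(2)*y)


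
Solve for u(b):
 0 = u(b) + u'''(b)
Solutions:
 u(b) = C3*exp(-b) + (C1*sin(sqrt(3)*b/2) + C2*cos(sqrt(3)*b/2))*exp(b/2)


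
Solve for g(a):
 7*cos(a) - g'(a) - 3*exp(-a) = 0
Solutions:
 g(a) = C1 + 7*sin(a) + 3*exp(-a)


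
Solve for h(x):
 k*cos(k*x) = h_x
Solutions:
 h(x) = C1 + sin(k*x)


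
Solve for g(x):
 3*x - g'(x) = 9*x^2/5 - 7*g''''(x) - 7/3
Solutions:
 g(x) = C1 + C4*exp(7^(2/3)*x/7) - 3*x^3/5 + 3*x^2/2 + 7*x/3 + (C2*sin(sqrt(3)*7^(2/3)*x/14) + C3*cos(sqrt(3)*7^(2/3)*x/14))*exp(-7^(2/3)*x/14)


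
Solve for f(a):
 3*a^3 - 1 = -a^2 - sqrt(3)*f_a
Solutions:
 f(a) = C1 - sqrt(3)*a^4/4 - sqrt(3)*a^3/9 + sqrt(3)*a/3


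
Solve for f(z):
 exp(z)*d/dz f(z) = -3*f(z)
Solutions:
 f(z) = C1*exp(3*exp(-z))


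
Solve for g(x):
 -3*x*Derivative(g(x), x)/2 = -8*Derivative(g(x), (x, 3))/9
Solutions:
 g(x) = C1 + Integral(C2*airyai(3*2^(2/3)*x/4) + C3*airybi(3*2^(2/3)*x/4), x)


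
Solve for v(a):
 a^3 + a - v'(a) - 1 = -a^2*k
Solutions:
 v(a) = C1 + a^4/4 + a^3*k/3 + a^2/2 - a


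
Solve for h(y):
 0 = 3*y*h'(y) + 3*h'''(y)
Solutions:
 h(y) = C1 + Integral(C2*airyai(-y) + C3*airybi(-y), y)


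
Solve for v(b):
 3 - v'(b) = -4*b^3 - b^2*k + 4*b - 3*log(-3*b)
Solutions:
 v(b) = C1 + b^4 + b^3*k/3 - 2*b^2 + 3*b*log(-b) + 3*b*log(3)


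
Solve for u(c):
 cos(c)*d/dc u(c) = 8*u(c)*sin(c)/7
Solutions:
 u(c) = C1/cos(c)^(8/7)


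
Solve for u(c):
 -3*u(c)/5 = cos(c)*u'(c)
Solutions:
 u(c) = C1*(sin(c) - 1)^(3/10)/(sin(c) + 1)^(3/10)


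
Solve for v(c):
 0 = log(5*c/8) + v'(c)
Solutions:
 v(c) = C1 - c*log(c) + c*log(8/5) + c


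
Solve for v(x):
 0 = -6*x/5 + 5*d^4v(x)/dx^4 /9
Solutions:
 v(x) = C1 + C2*x + C3*x^2 + C4*x^3 + 9*x^5/500


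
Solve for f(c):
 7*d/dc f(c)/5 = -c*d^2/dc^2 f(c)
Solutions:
 f(c) = C1 + C2/c^(2/5)


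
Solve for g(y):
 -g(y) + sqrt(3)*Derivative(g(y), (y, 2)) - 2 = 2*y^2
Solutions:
 g(y) = C1*exp(-3^(3/4)*y/3) + C2*exp(3^(3/4)*y/3) - 2*y^2 - 4*sqrt(3) - 2


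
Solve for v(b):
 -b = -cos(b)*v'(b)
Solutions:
 v(b) = C1 + Integral(b/cos(b), b)


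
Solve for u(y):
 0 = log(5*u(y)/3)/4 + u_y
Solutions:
 -4*Integral(1/(-log(_y) - log(5) + log(3)), (_y, u(y))) = C1 - y


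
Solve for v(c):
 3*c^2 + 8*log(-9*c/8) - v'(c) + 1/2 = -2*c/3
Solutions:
 v(c) = C1 + c^3 + c^2/3 + 8*c*log(-c) + c*(-24*log(2) - 15/2 + 16*log(3))


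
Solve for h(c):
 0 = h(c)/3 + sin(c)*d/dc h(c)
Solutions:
 h(c) = C1*(cos(c) + 1)^(1/6)/(cos(c) - 1)^(1/6)


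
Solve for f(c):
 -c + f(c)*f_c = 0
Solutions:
 f(c) = -sqrt(C1 + c^2)
 f(c) = sqrt(C1 + c^2)


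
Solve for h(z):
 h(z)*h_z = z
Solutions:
 h(z) = -sqrt(C1 + z^2)
 h(z) = sqrt(C1 + z^2)


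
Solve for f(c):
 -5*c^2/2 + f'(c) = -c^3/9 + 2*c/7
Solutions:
 f(c) = C1 - c^4/36 + 5*c^3/6 + c^2/7


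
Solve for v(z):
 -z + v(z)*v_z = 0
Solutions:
 v(z) = -sqrt(C1 + z^2)
 v(z) = sqrt(C1 + z^2)


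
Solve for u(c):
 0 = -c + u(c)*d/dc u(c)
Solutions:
 u(c) = -sqrt(C1 + c^2)
 u(c) = sqrt(C1 + c^2)


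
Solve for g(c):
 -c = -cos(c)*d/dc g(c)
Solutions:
 g(c) = C1 + Integral(c/cos(c), c)


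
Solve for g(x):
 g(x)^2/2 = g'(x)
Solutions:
 g(x) = -2/(C1 + x)


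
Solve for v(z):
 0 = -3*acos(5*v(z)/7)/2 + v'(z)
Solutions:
 Integral(1/acos(5*_y/7), (_y, v(z))) = C1 + 3*z/2


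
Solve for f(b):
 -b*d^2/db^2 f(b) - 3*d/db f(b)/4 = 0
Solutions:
 f(b) = C1 + C2*b^(1/4)


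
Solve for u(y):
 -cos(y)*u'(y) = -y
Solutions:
 u(y) = C1 + Integral(y/cos(y), y)


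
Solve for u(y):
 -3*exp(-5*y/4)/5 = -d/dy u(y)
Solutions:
 u(y) = C1 - 12*exp(-5*y/4)/25


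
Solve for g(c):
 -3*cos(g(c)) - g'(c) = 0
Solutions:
 g(c) = pi - asin((C1 + exp(6*c))/(C1 - exp(6*c)))
 g(c) = asin((C1 + exp(6*c))/(C1 - exp(6*c)))


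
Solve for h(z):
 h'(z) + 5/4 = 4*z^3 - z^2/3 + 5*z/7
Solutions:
 h(z) = C1 + z^4 - z^3/9 + 5*z^2/14 - 5*z/4


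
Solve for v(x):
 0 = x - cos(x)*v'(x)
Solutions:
 v(x) = C1 + Integral(x/cos(x), x)


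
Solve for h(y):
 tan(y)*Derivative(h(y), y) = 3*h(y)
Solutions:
 h(y) = C1*sin(y)^3


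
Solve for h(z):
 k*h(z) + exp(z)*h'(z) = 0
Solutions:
 h(z) = C1*exp(k*exp(-z))


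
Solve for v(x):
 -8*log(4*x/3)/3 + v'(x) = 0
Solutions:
 v(x) = C1 + 8*x*log(x)/3 - 8*x*log(3)/3 - 8*x/3 + 16*x*log(2)/3


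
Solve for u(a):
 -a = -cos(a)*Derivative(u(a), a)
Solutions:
 u(a) = C1 + Integral(a/cos(a), a)


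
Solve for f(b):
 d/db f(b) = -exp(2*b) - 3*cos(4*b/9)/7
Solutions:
 f(b) = C1 - exp(2*b)/2 - 27*sin(4*b/9)/28


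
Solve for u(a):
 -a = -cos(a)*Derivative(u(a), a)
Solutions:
 u(a) = C1 + Integral(a/cos(a), a)


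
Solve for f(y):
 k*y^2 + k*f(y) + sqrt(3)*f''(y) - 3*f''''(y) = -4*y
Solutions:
 f(y) = C1*exp(-sqrt(2)*3^(3/4)*y*sqrt(1 - sqrt(4*k + 1))/6) + C2*exp(sqrt(2)*3^(3/4)*y*sqrt(1 - sqrt(4*k + 1))/6) + C3*exp(-sqrt(2)*3^(3/4)*y*sqrt(sqrt(4*k + 1) + 1)/6) + C4*exp(sqrt(2)*3^(3/4)*y*sqrt(sqrt(4*k + 1) + 1)/6) - y^2 - 4*y/k + 2*sqrt(3)/k


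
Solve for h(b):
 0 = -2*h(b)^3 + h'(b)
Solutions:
 h(b) = -sqrt(2)*sqrt(-1/(C1 + 2*b))/2
 h(b) = sqrt(2)*sqrt(-1/(C1 + 2*b))/2


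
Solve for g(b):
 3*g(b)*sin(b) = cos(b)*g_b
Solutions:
 g(b) = C1/cos(b)^3


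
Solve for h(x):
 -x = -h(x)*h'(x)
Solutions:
 h(x) = -sqrt(C1 + x^2)
 h(x) = sqrt(C1 + x^2)


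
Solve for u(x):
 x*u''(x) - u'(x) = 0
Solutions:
 u(x) = C1 + C2*x^2


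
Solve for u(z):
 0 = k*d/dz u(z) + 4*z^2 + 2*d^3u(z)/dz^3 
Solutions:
 u(z) = C1 + C2*exp(-sqrt(2)*z*sqrt(-k)/2) + C3*exp(sqrt(2)*z*sqrt(-k)/2) - 4*z^3/(3*k) + 16*z/k^2


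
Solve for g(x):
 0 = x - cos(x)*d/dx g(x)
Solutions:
 g(x) = C1 + Integral(x/cos(x), x)


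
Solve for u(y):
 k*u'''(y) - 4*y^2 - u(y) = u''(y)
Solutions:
 u(y) = C1*exp(y*(-(sqrt(((27 + 2/k^2)^2 - 4/k^4)/k^2)/2 - 27/(2*k) - 1/k^3)^(1/3) + 1/k - 1/(k^2*(sqrt(((27 + 2/k^2)^2 - 4/k^4)/k^2)/2 - 27/(2*k) - 1/k^3)^(1/3)))/3) + C2*exp(y*((sqrt(((27 + 2/k^2)^2 - 4/k^4)/k^2)/2 - 27/(2*k) - 1/k^3)^(1/3) - sqrt(3)*I*(sqrt(((27 + 2/k^2)^2 - 4/k^4)/k^2)/2 - 27/(2*k) - 1/k^3)^(1/3) + 2/k - 4/(k^2*(-1 + sqrt(3)*I)*(sqrt(((27 + 2/k^2)^2 - 4/k^4)/k^2)/2 - 27/(2*k) - 1/k^3)^(1/3)))/6) + C3*exp(y*((sqrt(((27 + 2/k^2)^2 - 4/k^4)/k^2)/2 - 27/(2*k) - 1/k^3)^(1/3) + sqrt(3)*I*(sqrt(((27 + 2/k^2)^2 - 4/k^4)/k^2)/2 - 27/(2*k) - 1/k^3)^(1/3) + 2/k + 4/(k^2*(1 + sqrt(3)*I)*(sqrt(((27 + 2/k^2)^2 - 4/k^4)/k^2)/2 - 27/(2*k) - 1/k^3)^(1/3)))/6) - 4*y^2 + 8


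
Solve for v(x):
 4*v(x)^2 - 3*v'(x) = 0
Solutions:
 v(x) = -3/(C1 + 4*x)


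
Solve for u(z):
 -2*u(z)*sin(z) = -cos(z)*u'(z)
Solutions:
 u(z) = C1/cos(z)^2


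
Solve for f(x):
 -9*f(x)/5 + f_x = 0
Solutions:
 f(x) = C1*exp(9*x/5)


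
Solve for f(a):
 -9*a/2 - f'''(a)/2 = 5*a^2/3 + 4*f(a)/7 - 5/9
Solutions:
 f(a) = C3*exp(-2*7^(2/3)*a/7) - 35*a^2/12 - 63*a/8 + (C1*sin(sqrt(3)*7^(2/3)*a/7) + C2*cos(sqrt(3)*7^(2/3)*a/7))*exp(7^(2/3)*a/7) + 35/36


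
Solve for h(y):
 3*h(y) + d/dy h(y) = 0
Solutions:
 h(y) = C1*exp(-3*y)


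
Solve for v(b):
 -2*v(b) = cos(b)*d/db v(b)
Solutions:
 v(b) = C1*(sin(b) - 1)/(sin(b) + 1)


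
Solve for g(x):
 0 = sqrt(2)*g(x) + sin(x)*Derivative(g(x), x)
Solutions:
 g(x) = C1*(cos(x) + 1)^(sqrt(2)/2)/(cos(x) - 1)^(sqrt(2)/2)


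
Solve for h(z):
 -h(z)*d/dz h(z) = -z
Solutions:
 h(z) = -sqrt(C1 + z^2)
 h(z) = sqrt(C1 + z^2)


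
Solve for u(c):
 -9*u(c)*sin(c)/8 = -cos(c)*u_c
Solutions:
 u(c) = C1/cos(c)^(9/8)


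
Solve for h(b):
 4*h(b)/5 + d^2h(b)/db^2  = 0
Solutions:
 h(b) = C1*sin(2*sqrt(5)*b/5) + C2*cos(2*sqrt(5)*b/5)


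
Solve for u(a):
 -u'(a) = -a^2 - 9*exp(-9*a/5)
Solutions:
 u(a) = C1 + a^3/3 - 5*exp(-9*a/5)


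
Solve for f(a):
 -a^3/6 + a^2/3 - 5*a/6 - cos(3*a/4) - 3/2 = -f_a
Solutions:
 f(a) = C1 + a^4/24 - a^3/9 + 5*a^2/12 + 3*a/2 + 4*sin(3*a/4)/3


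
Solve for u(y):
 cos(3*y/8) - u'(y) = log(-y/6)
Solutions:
 u(y) = C1 - y*log(-y) + y + y*log(6) + 8*sin(3*y/8)/3


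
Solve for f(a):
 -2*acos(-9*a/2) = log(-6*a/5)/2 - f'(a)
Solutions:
 f(a) = C1 + a*log(-a)/2 + 2*a*acos(-9*a/2) - a*log(5) - a/2 + a*log(30)/2 + 2*sqrt(4 - 81*a^2)/9


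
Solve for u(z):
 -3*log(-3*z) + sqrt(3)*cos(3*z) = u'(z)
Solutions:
 u(z) = C1 - 3*z*log(-z) - 3*z*log(3) + 3*z + sqrt(3)*sin(3*z)/3


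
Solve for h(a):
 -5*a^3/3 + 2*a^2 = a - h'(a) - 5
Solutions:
 h(a) = C1 + 5*a^4/12 - 2*a^3/3 + a^2/2 - 5*a


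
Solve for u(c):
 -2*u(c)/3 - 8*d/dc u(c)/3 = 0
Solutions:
 u(c) = C1*exp(-c/4)


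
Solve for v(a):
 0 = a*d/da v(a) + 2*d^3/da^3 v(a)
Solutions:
 v(a) = C1 + Integral(C2*airyai(-2^(2/3)*a/2) + C3*airybi(-2^(2/3)*a/2), a)


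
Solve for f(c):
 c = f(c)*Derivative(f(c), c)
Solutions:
 f(c) = -sqrt(C1 + c^2)
 f(c) = sqrt(C1 + c^2)


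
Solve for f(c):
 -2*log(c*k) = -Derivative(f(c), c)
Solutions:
 f(c) = C1 + 2*c*log(c*k) - 2*c


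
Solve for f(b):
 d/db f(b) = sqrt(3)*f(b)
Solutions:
 f(b) = C1*exp(sqrt(3)*b)


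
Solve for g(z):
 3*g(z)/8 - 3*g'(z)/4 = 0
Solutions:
 g(z) = C1*exp(z/2)


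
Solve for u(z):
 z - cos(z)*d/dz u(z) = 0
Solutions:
 u(z) = C1 + Integral(z/cos(z), z)


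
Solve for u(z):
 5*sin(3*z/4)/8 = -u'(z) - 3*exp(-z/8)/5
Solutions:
 u(z) = C1 + 5*cos(3*z/4)/6 + 24*exp(-z/8)/5


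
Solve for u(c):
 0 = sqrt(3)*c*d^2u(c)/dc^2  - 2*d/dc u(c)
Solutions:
 u(c) = C1 + C2*c^(1 + 2*sqrt(3)/3)


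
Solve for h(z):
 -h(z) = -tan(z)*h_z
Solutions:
 h(z) = C1*sin(z)


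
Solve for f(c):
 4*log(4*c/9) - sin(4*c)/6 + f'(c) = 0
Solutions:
 f(c) = C1 - 4*c*log(c) - 8*c*log(2) + 4*c + 8*c*log(3) - cos(4*c)/24


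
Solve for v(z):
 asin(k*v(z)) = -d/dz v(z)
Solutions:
 Integral(1/asin(_y*k), (_y, v(z))) = C1 - z


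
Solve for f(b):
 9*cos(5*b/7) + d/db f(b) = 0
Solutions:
 f(b) = C1 - 63*sin(5*b/7)/5


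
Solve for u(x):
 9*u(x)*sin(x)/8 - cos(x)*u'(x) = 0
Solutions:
 u(x) = C1/cos(x)^(9/8)


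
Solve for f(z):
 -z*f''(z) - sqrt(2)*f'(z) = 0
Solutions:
 f(z) = C1 + C2*z^(1 - sqrt(2))


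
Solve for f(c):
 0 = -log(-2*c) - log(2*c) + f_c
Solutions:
 f(c) = C1 + 2*c*log(c) + c*(-2 + 2*log(2) + I*pi)


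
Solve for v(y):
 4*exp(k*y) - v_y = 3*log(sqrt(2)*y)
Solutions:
 v(y) = C1 - 3*y*log(y) + y*(3 - 3*log(2)/2) + Piecewise((4*exp(k*y)/k, Ne(k, 0)), (4*y, True))


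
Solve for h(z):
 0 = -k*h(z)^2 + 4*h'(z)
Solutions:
 h(z) = -4/(C1 + k*z)


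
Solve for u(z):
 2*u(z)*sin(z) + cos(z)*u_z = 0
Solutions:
 u(z) = C1*cos(z)^2


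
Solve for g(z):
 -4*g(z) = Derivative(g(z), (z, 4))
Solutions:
 g(z) = (C1*sin(z) + C2*cos(z))*exp(-z) + (C3*sin(z) + C4*cos(z))*exp(z)


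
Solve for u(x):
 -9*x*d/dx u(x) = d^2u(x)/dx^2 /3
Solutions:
 u(x) = C1 + C2*erf(3*sqrt(6)*x/2)


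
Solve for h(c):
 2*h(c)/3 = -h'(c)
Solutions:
 h(c) = C1*exp(-2*c/3)


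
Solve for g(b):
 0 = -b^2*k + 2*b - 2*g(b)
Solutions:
 g(b) = b*(-b*k + 2)/2


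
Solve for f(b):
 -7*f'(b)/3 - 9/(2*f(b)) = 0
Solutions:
 f(b) = -sqrt(C1 - 189*b)/7
 f(b) = sqrt(C1 - 189*b)/7


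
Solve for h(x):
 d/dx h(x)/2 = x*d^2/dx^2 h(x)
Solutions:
 h(x) = C1 + C2*x^(3/2)


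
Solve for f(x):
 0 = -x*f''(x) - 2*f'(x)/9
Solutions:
 f(x) = C1 + C2*x^(7/9)


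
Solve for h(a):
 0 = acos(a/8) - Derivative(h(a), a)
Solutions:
 h(a) = C1 + a*acos(a/8) - sqrt(64 - a^2)


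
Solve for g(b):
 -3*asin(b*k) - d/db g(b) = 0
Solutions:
 g(b) = C1 - 3*Piecewise((b*asin(b*k) + sqrt(-b^2*k^2 + 1)/k, Ne(k, 0)), (0, True))


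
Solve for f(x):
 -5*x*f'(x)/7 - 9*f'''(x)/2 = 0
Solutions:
 f(x) = C1 + Integral(C2*airyai(-1470^(1/3)*x/21) + C3*airybi(-1470^(1/3)*x/21), x)


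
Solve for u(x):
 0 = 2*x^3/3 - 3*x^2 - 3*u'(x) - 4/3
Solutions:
 u(x) = C1 + x^4/18 - x^3/3 - 4*x/9


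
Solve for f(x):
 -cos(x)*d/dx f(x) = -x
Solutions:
 f(x) = C1 + Integral(x/cos(x), x)


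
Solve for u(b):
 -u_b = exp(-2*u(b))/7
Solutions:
 u(b) = log(-sqrt(C1 - 14*b)) - log(7)
 u(b) = log(C1 - 14*b)/2 - log(7)


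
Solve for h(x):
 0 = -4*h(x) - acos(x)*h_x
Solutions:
 h(x) = C1*exp(-4*Integral(1/acos(x), x))


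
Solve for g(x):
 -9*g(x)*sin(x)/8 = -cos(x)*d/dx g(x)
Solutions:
 g(x) = C1/cos(x)^(9/8)


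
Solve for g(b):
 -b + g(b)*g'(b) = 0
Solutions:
 g(b) = -sqrt(C1 + b^2)
 g(b) = sqrt(C1 + b^2)


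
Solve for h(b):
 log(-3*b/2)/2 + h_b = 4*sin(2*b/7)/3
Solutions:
 h(b) = C1 - b*log(-b)/2 - b*log(3) + b/2 + b*log(6)/2 - 14*cos(2*b/7)/3


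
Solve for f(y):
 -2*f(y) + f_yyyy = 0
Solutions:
 f(y) = C1*exp(-2^(1/4)*y) + C2*exp(2^(1/4)*y) + C3*sin(2^(1/4)*y) + C4*cos(2^(1/4)*y)


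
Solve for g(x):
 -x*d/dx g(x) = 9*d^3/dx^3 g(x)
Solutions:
 g(x) = C1 + Integral(C2*airyai(-3^(1/3)*x/3) + C3*airybi(-3^(1/3)*x/3), x)


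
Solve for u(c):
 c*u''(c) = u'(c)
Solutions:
 u(c) = C1 + C2*c^2


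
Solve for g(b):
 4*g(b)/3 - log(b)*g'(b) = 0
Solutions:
 g(b) = C1*exp(4*li(b)/3)


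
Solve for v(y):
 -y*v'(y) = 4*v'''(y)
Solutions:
 v(y) = C1 + Integral(C2*airyai(-2^(1/3)*y/2) + C3*airybi(-2^(1/3)*y/2), y)


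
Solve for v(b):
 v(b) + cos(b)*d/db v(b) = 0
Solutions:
 v(b) = C1*sqrt(sin(b) - 1)/sqrt(sin(b) + 1)


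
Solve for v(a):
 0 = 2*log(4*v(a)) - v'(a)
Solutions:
 -Integral(1/(log(_y) + 2*log(2)), (_y, v(a)))/2 = C1 - a


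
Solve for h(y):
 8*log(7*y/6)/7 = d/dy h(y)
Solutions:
 h(y) = C1 + 8*y*log(y)/7 - 8*y*log(6)/7 - 8*y/7 + 8*y*log(7)/7


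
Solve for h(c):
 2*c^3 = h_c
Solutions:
 h(c) = C1 + c^4/2


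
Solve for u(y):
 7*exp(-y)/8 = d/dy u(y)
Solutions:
 u(y) = C1 - 7*exp(-y)/8


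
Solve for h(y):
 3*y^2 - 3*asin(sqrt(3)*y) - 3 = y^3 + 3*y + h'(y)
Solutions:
 h(y) = C1 - y^4/4 + y^3 - 3*y^2/2 - 3*y*asin(sqrt(3)*y) - 3*y - sqrt(3)*sqrt(1 - 3*y^2)


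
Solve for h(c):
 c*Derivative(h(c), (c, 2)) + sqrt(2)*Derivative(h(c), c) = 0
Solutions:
 h(c) = C1 + C2*c^(1 - sqrt(2))


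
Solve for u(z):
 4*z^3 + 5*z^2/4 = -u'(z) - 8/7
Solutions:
 u(z) = C1 - z^4 - 5*z^3/12 - 8*z/7


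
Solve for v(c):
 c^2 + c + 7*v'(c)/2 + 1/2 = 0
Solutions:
 v(c) = C1 - 2*c^3/21 - c^2/7 - c/7


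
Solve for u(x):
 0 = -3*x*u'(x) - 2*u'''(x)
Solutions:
 u(x) = C1 + Integral(C2*airyai(-2^(2/3)*3^(1/3)*x/2) + C3*airybi(-2^(2/3)*3^(1/3)*x/2), x)


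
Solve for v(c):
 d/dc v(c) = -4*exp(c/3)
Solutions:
 v(c) = C1 - 12*exp(c/3)


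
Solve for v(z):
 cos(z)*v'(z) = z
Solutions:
 v(z) = C1 + Integral(z/cos(z), z)


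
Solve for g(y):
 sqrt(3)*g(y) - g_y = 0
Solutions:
 g(y) = C1*exp(sqrt(3)*y)


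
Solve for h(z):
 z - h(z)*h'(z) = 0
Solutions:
 h(z) = -sqrt(C1 + z^2)
 h(z) = sqrt(C1 + z^2)


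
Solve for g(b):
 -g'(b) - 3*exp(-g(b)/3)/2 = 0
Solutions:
 g(b) = 3*log(C1 - b/2)


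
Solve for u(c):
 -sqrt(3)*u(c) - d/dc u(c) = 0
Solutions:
 u(c) = C1*exp(-sqrt(3)*c)


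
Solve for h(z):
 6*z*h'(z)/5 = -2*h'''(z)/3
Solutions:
 h(z) = C1 + Integral(C2*airyai(-15^(2/3)*z/5) + C3*airybi(-15^(2/3)*z/5), z)


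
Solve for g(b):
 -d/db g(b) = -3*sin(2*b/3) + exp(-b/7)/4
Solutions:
 g(b) = C1 - 9*cos(2*b/3)/2 + 7*exp(-b/7)/4


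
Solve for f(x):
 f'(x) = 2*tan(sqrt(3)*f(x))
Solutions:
 f(x) = sqrt(3)*(pi - asin(C1*exp(2*sqrt(3)*x)))/3
 f(x) = sqrt(3)*asin(C1*exp(2*sqrt(3)*x))/3


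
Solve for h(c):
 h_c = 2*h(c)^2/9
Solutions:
 h(c) = -9/(C1 + 2*c)


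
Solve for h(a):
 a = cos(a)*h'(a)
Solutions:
 h(a) = C1 + Integral(a/cos(a), a)


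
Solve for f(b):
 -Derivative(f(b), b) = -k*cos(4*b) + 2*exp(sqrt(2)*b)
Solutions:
 f(b) = C1 + k*sin(4*b)/4 - sqrt(2)*exp(sqrt(2)*b)


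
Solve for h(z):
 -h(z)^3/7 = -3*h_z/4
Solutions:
 h(z) = -sqrt(42)*sqrt(-1/(C1 + 4*z))/2
 h(z) = sqrt(42)*sqrt(-1/(C1 + 4*z))/2


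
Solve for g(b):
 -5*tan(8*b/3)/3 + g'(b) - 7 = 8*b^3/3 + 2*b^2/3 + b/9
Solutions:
 g(b) = C1 + 2*b^4/3 + 2*b^3/9 + b^2/18 + 7*b - 5*log(cos(8*b/3))/8


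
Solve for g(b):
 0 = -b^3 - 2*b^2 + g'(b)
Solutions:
 g(b) = C1 + b^4/4 + 2*b^3/3


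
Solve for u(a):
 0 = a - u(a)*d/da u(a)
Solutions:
 u(a) = -sqrt(C1 + a^2)
 u(a) = sqrt(C1 + a^2)


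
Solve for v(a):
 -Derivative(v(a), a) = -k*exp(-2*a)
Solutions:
 v(a) = C1 - k*exp(-2*a)/2


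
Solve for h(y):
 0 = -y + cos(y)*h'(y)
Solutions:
 h(y) = C1 + Integral(y/cos(y), y)


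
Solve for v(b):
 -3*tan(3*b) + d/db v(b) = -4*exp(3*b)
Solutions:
 v(b) = C1 - 4*exp(3*b)/3 - log(cos(3*b))


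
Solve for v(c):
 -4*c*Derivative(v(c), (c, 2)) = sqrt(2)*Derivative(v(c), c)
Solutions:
 v(c) = C1 + C2*c^(1 - sqrt(2)/4)


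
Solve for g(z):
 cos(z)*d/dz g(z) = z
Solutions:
 g(z) = C1 + Integral(z/cos(z), z)


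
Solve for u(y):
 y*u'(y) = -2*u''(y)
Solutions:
 u(y) = C1 + C2*erf(y/2)


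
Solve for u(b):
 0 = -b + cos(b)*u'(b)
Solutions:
 u(b) = C1 + Integral(b/cos(b), b)


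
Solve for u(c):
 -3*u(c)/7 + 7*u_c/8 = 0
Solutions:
 u(c) = C1*exp(24*c/49)


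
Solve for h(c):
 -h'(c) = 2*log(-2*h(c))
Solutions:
 Integral(1/(log(-_y) + log(2)), (_y, h(c)))/2 = C1 - c


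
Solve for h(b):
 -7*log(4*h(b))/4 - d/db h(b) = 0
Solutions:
 4*Integral(1/(log(_y) + 2*log(2)), (_y, h(b)))/7 = C1 - b


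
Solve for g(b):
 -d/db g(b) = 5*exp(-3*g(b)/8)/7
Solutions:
 g(b) = 8*log(C1 - 15*b/56)/3
 g(b) = 8*log(7^(2/3)*(-3^(1/3) - 3^(5/6)*I)*(C1 - 5*b)^(1/3)/28)
 g(b) = 8*log(7^(2/3)*(-3^(1/3) + 3^(5/6)*I)*(C1 - 5*b)^(1/3)/28)


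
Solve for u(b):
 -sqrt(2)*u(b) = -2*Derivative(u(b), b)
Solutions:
 u(b) = C1*exp(sqrt(2)*b/2)


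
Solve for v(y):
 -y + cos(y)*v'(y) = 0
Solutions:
 v(y) = C1 + Integral(y/cos(y), y)


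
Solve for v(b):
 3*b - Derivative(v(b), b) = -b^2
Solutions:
 v(b) = C1 + b^3/3 + 3*b^2/2


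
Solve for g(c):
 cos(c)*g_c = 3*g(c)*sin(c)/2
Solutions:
 g(c) = C1/cos(c)^(3/2)


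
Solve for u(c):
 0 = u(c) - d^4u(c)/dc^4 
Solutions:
 u(c) = C1*exp(-c) + C2*exp(c) + C3*sin(c) + C4*cos(c)


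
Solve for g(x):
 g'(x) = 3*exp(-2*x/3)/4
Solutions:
 g(x) = C1 - 9*exp(-2*x/3)/8


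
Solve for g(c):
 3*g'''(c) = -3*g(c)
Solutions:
 g(c) = C3*exp(-c) + (C1*sin(sqrt(3)*c/2) + C2*cos(sqrt(3)*c/2))*exp(c/2)


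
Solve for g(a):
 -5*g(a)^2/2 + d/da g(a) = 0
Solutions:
 g(a) = -2/(C1 + 5*a)


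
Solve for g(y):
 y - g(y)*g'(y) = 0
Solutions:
 g(y) = -sqrt(C1 + y^2)
 g(y) = sqrt(C1 + y^2)


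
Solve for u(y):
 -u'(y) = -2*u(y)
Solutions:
 u(y) = C1*exp(2*y)


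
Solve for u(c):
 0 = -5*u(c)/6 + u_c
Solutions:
 u(c) = C1*exp(5*c/6)


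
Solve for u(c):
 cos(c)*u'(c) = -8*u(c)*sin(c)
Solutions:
 u(c) = C1*cos(c)^8


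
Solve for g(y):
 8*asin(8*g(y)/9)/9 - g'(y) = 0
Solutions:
 Integral(1/asin(8*_y/9), (_y, g(y))) = C1 + 8*y/9


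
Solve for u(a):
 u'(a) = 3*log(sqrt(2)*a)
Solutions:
 u(a) = C1 + 3*a*log(a) - 3*a + 3*a*log(2)/2


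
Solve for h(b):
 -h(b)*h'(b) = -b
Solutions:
 h(b) = -sqrt(C1 + b^2)
 h(b) = sqrt(C1 + b^2)


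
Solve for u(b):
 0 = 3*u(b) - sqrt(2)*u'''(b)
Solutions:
 u(b) = C3*exp(2^(5/6)*3^(1/3)*b/2) + (C1*sin(6^(5/6)*b/4) + C2*cos(6^(5/6)*b/4))*exp(-2^(5/6)*3^(1/3)*b/4)


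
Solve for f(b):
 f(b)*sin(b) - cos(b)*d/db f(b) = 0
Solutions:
 f(b) = C1/cos(b)


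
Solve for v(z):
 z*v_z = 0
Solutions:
 v(z) = C1


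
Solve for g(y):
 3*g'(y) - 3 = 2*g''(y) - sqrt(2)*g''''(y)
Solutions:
 g(y) = C1 + C2*exp(y*(4*2^(1/6)*3^(2/3)/(2*sqrt(3)*sqrt(243/2 - 8*sqrt(2)) + 27*sqrt(2))^(1/3) + 6^(1/3)*(2*sqrt(3)*sqrt(243/2 - 8*sqrt(2)) + 27*sqrt(2))^(1/3))/12)*sin(sqrt(3)*y*(-2^(1/6)/(2*sqrt(6561/2 - 216*sqrt(2)) + 81*sqrt(2))^(1/3) + 2^(1/3)*(2*sqrt(6561/2 - 216*sqrt(2)) + 81*sqrt(2))^(1/3)/12)) + C3*exp(y*(4*2^(1/6)*3^(2/3)/(2*sqrt(3)*sqrt(243/2 - 8*sqrt(2)) + 27*sqrt(2))^(1/3) + 6^(1/3)*(2*sqrt(3)*sqrt(243/2 - 8*sqrt(2)) + 27*sqrt(2))^(1/3))/12)*cos(sqrt(3)*y*(-2^(1/6)/(2*sqrt(6561/2 - 216*sqrt(2)) + 81*sqrt(2))^(1/3) + 2^(1/3)*(2*sqrt(6561/2 - 216*sqrt(2)) + 81*sqrt(2))^(1/3)/12)) + C4*exp(-y*(4*2^(1/6)*3^(2/3)/(2*sqrt(3)*sqrt(243/2 - 8*sqrt(2)) + 27*sqrt(2))^(1/3) + 6^(1/3)*(2*sqrt(3)*sqrt(243/2 - 8*sqrt(2)) + 27*sqrt(2))^(1/3))/6) + y


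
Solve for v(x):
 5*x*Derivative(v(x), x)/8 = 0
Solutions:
 v(x) = C1


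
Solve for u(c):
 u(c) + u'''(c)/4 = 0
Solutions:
 u(c) = C3*exp(-2^(2/3)*c) + (C1*sin(2^(2/3)*sqrt(3)*c/2) + C2*cos(2^(2/3)*sqrt(3)*c/2))*exp(2^(2/3)*c/2)


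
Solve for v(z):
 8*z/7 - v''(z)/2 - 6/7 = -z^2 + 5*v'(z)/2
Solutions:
 v(z) = C1 + C2*exp(-5*z) + 2*z^3/15 + 26*z^2/175 - 352*z/875


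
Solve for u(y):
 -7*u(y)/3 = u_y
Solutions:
 u(y) = C1*exp(-7*y/3)


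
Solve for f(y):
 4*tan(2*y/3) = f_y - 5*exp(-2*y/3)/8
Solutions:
 f(y) = C1 + 3*log(tan(2*y/3)^2 + 1) - 15*exp(-2*y/3)/16


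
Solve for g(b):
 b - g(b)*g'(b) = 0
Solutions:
 g(b) = -sqrt(C1 + b^2)
 g(b) = sqrt(C1 + b^2)


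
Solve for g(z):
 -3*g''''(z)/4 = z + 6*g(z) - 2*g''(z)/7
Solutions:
 g(z) = -z/6 + (C1*sin(2^(3/4)*z*sin(atan(sqrt(878)/2)/2)) + C2*cos(2^(3/4)*z*sin(atan(sqrt(878)/2)/2)))*exp(-2^(3/4)*z*cos(atan(sqrt(878)/2)/2)) + (C3*sin(2^(3/4)*z*sin(atan(sqrt(878)/2)/2)) + C4*cos(2^(3/4)*z*sin(atan(sqrt(878)/2)/2)))*exp(2^(3/4)*z*cos(atan(sqrt(878)/2)/2))


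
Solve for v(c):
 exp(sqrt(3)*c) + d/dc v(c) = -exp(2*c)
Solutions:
 v(c) = C1 - exp(2*c)/2 - sqrt(3)*exp(sqrt(3)*c)/3


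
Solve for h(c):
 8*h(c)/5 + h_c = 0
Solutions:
 h(c) = C1*exp(-8*c/5)


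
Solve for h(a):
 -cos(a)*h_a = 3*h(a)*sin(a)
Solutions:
 h(a) = C1*cos(a)^3
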